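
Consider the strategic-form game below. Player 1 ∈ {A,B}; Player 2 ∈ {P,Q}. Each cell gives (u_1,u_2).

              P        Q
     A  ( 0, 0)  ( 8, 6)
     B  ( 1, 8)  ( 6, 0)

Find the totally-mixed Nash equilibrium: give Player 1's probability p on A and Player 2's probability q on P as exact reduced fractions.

P1 mixes 4/7 on A; P2 mixes 2/3 on P

P1 indiff ⇒ q·0+(1-q)·8 = q·1+(1-q)·6 ⇒ q(-1) = (1-q)(-2) ⇒ q = 2/3
P2 indiff ⇒ p·0+(1-p)·8 = p·6+(1-p)·0 ⇒ p(-6) = (1-p)(-8) ⇒ p = 4/7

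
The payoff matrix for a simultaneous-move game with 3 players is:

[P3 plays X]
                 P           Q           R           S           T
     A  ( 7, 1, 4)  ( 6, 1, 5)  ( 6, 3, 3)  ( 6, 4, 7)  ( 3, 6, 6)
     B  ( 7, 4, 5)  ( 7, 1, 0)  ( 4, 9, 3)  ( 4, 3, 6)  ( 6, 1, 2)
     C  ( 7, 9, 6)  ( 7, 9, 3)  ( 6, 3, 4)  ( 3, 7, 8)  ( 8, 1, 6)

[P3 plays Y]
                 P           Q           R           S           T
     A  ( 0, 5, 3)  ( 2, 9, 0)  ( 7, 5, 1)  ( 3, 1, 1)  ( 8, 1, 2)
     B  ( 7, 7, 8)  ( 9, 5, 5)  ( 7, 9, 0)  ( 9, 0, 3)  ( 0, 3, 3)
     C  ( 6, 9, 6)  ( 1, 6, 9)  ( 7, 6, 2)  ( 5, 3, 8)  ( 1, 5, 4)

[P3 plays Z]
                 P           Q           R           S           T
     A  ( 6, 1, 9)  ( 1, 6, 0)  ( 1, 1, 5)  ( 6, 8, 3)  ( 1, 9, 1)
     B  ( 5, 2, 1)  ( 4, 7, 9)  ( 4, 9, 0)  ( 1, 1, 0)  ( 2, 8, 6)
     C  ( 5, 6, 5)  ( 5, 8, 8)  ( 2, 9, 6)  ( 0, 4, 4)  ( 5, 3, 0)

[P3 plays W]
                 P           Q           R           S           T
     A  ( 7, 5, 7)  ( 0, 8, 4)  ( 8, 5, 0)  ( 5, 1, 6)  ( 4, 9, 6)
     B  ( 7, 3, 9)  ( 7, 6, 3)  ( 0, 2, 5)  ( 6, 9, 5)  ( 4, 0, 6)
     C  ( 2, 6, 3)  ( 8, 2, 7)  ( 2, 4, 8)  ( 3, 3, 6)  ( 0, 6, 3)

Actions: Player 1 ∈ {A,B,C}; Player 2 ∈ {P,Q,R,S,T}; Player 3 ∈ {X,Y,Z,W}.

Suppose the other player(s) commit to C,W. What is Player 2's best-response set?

u_2(P vs C,W) = 6
u_2(Q vs C,W) = 2
u_2(R vs C,W) = 4
u_2(S vs C,W) = 3
u_2(T vs C,W) = 6
max payoff 6 at {P,T}

P2 best: {P,T}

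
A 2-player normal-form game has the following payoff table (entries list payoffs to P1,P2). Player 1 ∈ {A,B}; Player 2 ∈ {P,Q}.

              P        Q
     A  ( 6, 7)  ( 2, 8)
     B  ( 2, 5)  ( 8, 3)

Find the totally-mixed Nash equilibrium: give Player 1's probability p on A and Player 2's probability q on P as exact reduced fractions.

(p,q) = (2/3, 3/5)

P1 indiff ⇒ q·6+(1-q)·2 = q·2+(1-q)·8 ⇒ q(4) = (1-q)(6) ⇒ q = 3/5
P2 indiff ⇒ p·7+(1-p)·5 = p·8+(1-p)·3 ⇒ p(-1) = (1-p)(-2) ⇒ p = 2/3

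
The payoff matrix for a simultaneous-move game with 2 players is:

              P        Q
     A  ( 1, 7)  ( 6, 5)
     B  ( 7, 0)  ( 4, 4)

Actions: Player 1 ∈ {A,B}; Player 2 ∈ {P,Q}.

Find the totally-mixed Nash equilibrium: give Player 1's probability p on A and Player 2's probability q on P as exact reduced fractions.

P1 indiff ⇒ q·1+(1-q)·6 = q·7+(1-q)·4 ⇒ q(-6) = (1-q)(-2) ⇒ q = 1/4
P2 indiff ⇒ p·7+(1-p)·0 = p·5+(1-p)·4 ⇒ p(2) = (1-p)(4) ⇒ p = 2/3

(p,q) = (2/3, 1/4)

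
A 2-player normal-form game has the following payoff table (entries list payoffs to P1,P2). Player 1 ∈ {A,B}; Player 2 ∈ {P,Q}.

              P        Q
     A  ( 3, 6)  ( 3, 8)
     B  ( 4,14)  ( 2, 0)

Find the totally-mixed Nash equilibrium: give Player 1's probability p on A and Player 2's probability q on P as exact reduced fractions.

P1 indiff ⇒ q·3+(1-q)·3 = q·4+(1-q)·2 ⇒ q(-1) = (1-q)(-1) ⇒ q = 1/2
P2 indiff ⇒ p·6+(1-p)·14 = p·8+(1-p)·0 ⇒ p(-2) = (1-p)(-14) ⇒ p = 7/8

p=7/8, q=1/2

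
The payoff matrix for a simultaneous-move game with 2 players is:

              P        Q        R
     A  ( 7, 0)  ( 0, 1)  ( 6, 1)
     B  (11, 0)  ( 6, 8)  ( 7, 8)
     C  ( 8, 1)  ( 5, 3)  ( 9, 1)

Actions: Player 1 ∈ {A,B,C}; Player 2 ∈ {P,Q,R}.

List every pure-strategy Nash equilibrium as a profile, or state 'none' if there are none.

(A,P): not NE [P1→B gives 11>7; P2→R gives 1>0]
(A,Q): not NE [P1→B gives 6>0]
(A,R): not NE [P1→C gives 9>6]
(B,P): not NE [P2→R gives 8>0]
(B,Q): NE
(B,R): not NE [P1→C gives 9>7]
(C,P): not NE [P1→B gives 11>8; P2→Q gives 3>1]
(C,Q): not NE [P1→B gives 6>5]
(C,R): not NE [P2→Q gives 3>1]

NE set: (B,Q)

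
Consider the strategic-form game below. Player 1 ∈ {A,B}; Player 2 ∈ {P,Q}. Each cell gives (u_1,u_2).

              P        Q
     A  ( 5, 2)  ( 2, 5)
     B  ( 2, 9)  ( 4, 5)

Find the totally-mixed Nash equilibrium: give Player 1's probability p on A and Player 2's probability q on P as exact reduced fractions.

P1 indiff ⇒ q·5+(1-q)·2 = q·2+(1-q)·4 ⇒ q(3) = (1-q)(2) ⇒ q = 2/5
P2 indiff ⇒ p·2+(1-p)·9 = p·5+(1-p)·5 ⇒ p(-3) = (1-p)(-4) ⇒ p = 4/7

p=4/7, q=2/5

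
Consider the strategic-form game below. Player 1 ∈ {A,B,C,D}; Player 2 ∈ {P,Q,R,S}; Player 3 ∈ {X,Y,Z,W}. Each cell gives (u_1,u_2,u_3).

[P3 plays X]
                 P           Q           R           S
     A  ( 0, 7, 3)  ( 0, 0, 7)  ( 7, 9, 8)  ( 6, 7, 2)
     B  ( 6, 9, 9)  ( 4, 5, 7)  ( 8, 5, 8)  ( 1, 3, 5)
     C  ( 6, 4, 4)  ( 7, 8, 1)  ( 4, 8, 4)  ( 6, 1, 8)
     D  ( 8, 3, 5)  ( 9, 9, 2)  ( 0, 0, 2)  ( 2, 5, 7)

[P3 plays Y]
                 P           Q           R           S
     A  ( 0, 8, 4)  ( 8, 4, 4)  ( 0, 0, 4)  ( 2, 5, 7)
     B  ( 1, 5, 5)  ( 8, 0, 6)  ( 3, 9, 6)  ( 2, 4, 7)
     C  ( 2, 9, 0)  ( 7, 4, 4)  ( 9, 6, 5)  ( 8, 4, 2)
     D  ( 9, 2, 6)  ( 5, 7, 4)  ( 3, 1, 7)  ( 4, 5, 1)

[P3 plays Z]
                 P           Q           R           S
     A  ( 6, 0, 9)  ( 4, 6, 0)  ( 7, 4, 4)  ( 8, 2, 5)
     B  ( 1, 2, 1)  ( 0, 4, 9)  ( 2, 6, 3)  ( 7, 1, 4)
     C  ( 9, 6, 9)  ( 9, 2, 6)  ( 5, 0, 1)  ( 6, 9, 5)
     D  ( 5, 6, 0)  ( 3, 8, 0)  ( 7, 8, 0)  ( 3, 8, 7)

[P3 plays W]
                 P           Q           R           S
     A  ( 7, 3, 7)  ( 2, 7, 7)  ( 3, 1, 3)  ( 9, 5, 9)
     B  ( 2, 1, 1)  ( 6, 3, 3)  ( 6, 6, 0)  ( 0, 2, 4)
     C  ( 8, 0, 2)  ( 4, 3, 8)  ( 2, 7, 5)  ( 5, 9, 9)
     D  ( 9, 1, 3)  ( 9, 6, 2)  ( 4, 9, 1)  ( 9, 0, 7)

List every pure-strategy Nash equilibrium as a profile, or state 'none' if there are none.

(A,P,X): not NE [P1→D gives 8>0; P2→R gives 9>7; P3→Z gives 9>3]
(A,P,Y): not NE [P1→D gives 9>0; P3→Z gives 9>4]
(A,P,Z): not NE [P1→C gives 9>6; P2→Q gives 6>0]
(A,P,W): not NE [P1→D gives 9>7; P2→Q gives 7>3; P3→Z gives 9>7]
(A,Q,X): not NE [P1→D gives 9>0; P2→R gives 9>0]
(A,Q,Y): not NE [P2→P gives 8>4; P3→W gives 7>4]
(A,Q,Z): not NE [P1→C gives 9>4; P3→W gives 7>0]
(A,Q,W): not NE [P1→D gives 9>2]
(A,R,X): not NE [P1→B gives 8>7]
(A,R,Y): not NE [P1→C gives 9>0; P2→P gives 8>0; P3→X gives 8>4]
(A,R,Z): not NE [P2→Q gives 6>4; P3→X gives 8>4]
(A,R,W): not NE [P1→B gives 6>3; P2→Q gives 7>1; P3→X gives 8>3]
(A,S,X): not NE [P2→R gives 9>7; P3→W gives 9>2]
(A,S,Y): not NE [P1→C gives 8>2; P2→P gives 8>5; P3→W gives 9>7]
(A,S,Z): not NE [P2→Q gives 6>2; P3→W gives 9>5]
(A,S,W): not NE [P2→Q gives 7>5]
(B,P,X): not NE [P1→D gives 8>6]
(B,P,Y): not NE [P1→D gives 9>1; P2→R gives 9>5; P3→X gives 9>5]
(B,P,Z): not NE [P1→C gives 9>1; P2→R gives 6>2; P3→X gives 9>1]
(B,P,W): not NE [P1→D gives 9>2; P2→R gives 6>1; P3→X gives 9>1]
(B,Q,X): not NE [P1→D gives 9>4; P2→P gives 9>5; P3→Z gives 9>7]
(B,Q,Y): not NE [P2→R gives 9>0; P3→Z gives 9>6]
(B,Q,Z): not NE [P1→C gives 9>0; P2→R gives 6>4]
(B,Q,W): not NE [P1→D gives 9>6; P2→R gives 6>3; P3→Z gives 9>3]
(B,R,X): not NE [P2→P gives 9>5]
(B,R,Y): not NE [P1→C gives 9>3; P3→X gives 8>6]
(B,R,Z): not NE [P1→D gives 7>2; P3→X gives 8>3]
(B,R,W): not NE [P3→X gives 8>0]
(B,S,X): not NE [P1→C gives 6>1; P2→P gives 9>3; P3→Y gives 7>5]
(B,S,Y): not NE [P1→C gives 8>2; P2→R gives 9>4]
(B,S,Z): not NE [P1→A gives 8>7; P2→R gives 6>1; P3→Y gives 7>4]
(B,S,W): not NE [P1→D gives 9>0; P2→R gives 6>2; P3→Y gives 7>4]
(C,P,X): not NE [P1→D gives 8>6; P2→R gives 8>4; P3→Z gives 9>4]
(C,P,Y): not NE [P1→D gives 9>2; P3→Z gives 9>0]
(C,P,Z): not NE [P2→S gives 9>6]
(C,P,W): not NE [P1→D gives 9>8; P2→S gives 9>0; P3→Z gives 9>2]
(C,Q,X): not NE [P1→D gives 9>7; P3→W gives 8>1]
(C,Q,Y): not NE [P1→B gives 8>7; P2→P gives 9>4; P3→W gives 8>4]
(C,Q,Z): not NE [P2→S gives 9>2; P3→W gives 8>6]
(C,Q,W): not NE [P1→D gives 9>4; P2→S gives 9>3]
(C,R,X): not NE [P1→B gives 8>4; P3→W gives 5>4]
(C,R,Y): not NE [P2→P gives 9>6]
(C,R,Z): not NE [P1→D gives 7>5; P2→S gives 9>0; P3→W gives 5>1]
(C,R,W): not NE [P1→B gives 6>2; P2→S gives 9>7]
(C,S,X): not NE [P2→R gives 8>1; P3→W gives 9>8]
(C,S,Y): not NE [P2→P gives 9>4; P3→W gives 9>2]
(C,S,Z): not NE [P1→A gives 8>6; P3→W gives 9>5]
(C,S,W): not NE [P1→D gives 9>5]
(D,P,X): not NE [P2→Q gives 9>3; P3→Y gives 6>5]
(D,P,Y): not NE [P2→Q gives 7>2]
(D,P,Z): not NE [P1→C gives 9>5; P2→S gives 8>6; P3→Y gives 6>0]
(D,P,W): not NE [P2→R gives 9>1; P3→Y gives 6>3]
(D,Q,X): not NE [P3→Y gives 4>2]
(D,Q,Y): not NE [P1→B gives 8>5]
(D,Q,Z): not NE [P1→C gives 9>3; P3→Y gives 4>0]
(D,Q,W): not NE [P2→R gives 9>6; P3→Y gives 4>2]
(D,R,X): not NE [P1→B gives 8>0; P2→Q gives 9>0; P3→Y gives 7>2]
(D,R,Y): not NE [P1→C gives 9>3; P2→Q gives 7>1]
(D,R,Z): not NE [P3→Y gives 7>0]
(D,R,W): not NE [P1→B gives 6>4; P3→Y gives 7>1]
(D,S,X): not NE [P1→C gives 6>2; P2→Q gives 9>5]
(D,S,Y): not NE [P1→C gives 8>4; P2→Q gives 7>5; P3→W gives 7>1]
(D,S,Z): not NE [P1→A gives 8>3]
(D,S,W): not NE [P2→R gives 9>0]

Equilibria: none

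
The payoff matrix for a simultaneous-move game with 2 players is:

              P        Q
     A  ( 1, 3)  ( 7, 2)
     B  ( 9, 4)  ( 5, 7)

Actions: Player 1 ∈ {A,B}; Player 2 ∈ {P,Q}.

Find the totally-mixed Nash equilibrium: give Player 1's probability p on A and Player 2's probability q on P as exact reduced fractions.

P1 mixes 3/4 on A; P2 mixes 1/5 on P

P1 indiff ⇒ q·1+(1-q)·7 = q·9+(1-q)·5 ⇒ q(-8) = (1-q)(-2) ⇒ q = 1/5
P2 indiff ⇒ p·3+(1-p)·4 = p·2+(1-p)·7 ⇒ p(1) = (1-p)(3) ⇒ p = 3/4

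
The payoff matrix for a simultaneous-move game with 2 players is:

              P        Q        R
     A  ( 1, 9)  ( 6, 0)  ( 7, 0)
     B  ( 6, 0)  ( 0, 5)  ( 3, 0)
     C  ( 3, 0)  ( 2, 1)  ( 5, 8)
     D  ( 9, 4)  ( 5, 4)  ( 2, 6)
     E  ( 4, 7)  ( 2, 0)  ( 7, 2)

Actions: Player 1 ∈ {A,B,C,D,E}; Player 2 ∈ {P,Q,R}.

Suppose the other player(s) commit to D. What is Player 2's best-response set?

P2 best: {R}

u_2(P vs D) = 4
u_2(Q vs D) = 4
u_2(R vs D) = 6
max payoff 6 at {R}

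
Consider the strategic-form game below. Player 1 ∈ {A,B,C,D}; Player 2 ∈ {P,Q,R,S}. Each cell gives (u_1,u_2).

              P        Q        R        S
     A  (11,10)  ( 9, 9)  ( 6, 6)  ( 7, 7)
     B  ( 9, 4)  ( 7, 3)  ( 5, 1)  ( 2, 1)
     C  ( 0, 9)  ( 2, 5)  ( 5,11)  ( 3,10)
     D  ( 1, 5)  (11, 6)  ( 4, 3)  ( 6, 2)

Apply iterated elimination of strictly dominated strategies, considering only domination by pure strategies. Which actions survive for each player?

P1 drop B (A beats it: P:11>9 Q:9>7 R:6>5 S:7>2)
P1 drop C (A beats it: P:11>0 Q:9>2 R:6>5 S:7>3)
P2 drop R (P beats it: A:10>6 D:5>3)
P2 drop S (P beats it: A:10>7 D:5>2)
P1→{A,D} P2→{P,Q}

IESDS → P1:{A,D} P2:{P,Q}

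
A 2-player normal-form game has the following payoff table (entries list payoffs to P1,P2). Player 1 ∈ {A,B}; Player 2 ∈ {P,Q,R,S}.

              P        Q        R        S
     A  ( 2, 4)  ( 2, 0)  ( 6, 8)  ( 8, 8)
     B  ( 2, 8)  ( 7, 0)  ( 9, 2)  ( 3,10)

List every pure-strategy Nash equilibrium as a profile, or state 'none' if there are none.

(A,P): not NE [P2→S gives 8>4]
(A,Q): not NE [P1→B gives 7>2; P2→S gives 8>0]
(A,R): not NE [P1→B gives 9>6]
(A,S): NE
(B,P): not NE [P2→S gives 10>8]
(B,Q): not NE [P2→S gives 10>0]
(B,R): not NE [P2→S gives 10>2]
(B,S): not NE [P1→A gives 8>3]

NE set: (A,S)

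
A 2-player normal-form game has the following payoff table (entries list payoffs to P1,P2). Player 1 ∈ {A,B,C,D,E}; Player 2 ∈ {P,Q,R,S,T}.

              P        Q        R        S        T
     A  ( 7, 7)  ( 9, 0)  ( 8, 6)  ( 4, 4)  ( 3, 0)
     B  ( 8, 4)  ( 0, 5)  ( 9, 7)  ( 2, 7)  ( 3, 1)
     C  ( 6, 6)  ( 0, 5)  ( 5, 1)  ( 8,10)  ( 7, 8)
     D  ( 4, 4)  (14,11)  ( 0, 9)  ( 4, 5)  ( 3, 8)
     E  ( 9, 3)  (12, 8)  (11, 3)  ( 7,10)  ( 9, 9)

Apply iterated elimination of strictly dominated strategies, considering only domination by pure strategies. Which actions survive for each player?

P1 drop A (E beats it: P:9>7 Q:12>9 R:11>8 S:7>4 T:9>3)
P1 drop B (E beats it: P:9>8 Q:12>0 R:11>9 S:7>2 T:9>3)
P2 drop P (S beats it: C:10>6 D:5>4 E:10>3)
P2 drop R (Q beats it: C:5>1 D:11>9 E:8>3)
P1→{C,D,E} P2→{Q,S,T}

IESDS → P1:{C,D,E} P2:{Q,S,T}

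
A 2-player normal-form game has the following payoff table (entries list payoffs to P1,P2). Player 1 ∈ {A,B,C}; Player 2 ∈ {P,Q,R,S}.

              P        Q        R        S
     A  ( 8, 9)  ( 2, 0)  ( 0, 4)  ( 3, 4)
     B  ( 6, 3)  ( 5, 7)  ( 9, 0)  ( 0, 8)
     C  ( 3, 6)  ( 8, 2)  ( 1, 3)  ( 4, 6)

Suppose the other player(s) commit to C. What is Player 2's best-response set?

P2 best: {P,S}

u_2(P vs C) = 6
u_2(Q vs C) = 2
u_2(R vs C) = 3
u_2(S vs C) = 6
max payoff 6 at {P,S}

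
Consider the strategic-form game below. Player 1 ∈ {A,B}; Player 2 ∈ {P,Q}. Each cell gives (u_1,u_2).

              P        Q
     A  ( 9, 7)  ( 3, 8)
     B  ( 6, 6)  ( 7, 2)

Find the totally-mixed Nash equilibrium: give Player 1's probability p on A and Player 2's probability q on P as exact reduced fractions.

(p,q) = (4/5, 4/7)

P1 indiff ⇒ q·9+(1-q)·3 = q·6+(1-q)·7 ⇒ q(3) = (1-q)(4) ⇒ q = 4/7
P2 indiff ⇒ p·7+(1-p)·6 = p·8+(1-p)·2 ⇒ p(-1) = (1-p)(-4) ⇒ p = 4/5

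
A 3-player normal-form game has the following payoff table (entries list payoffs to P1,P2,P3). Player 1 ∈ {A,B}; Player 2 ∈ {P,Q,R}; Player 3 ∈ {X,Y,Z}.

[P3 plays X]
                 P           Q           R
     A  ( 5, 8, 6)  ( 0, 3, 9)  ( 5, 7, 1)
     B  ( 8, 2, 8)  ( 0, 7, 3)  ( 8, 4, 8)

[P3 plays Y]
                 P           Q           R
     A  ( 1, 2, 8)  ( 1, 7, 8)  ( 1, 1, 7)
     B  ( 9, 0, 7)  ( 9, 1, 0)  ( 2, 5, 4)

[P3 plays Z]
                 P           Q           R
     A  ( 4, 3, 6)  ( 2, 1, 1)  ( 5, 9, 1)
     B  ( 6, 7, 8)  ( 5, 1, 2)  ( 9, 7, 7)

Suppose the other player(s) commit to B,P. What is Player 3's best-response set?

P3 best: {X,Z}

u_3(X vs B,P) = 8
u_3(Y vs B,P) = 7
u_3(Z vs B,P) = 8
max payoff 8 at {X,Z}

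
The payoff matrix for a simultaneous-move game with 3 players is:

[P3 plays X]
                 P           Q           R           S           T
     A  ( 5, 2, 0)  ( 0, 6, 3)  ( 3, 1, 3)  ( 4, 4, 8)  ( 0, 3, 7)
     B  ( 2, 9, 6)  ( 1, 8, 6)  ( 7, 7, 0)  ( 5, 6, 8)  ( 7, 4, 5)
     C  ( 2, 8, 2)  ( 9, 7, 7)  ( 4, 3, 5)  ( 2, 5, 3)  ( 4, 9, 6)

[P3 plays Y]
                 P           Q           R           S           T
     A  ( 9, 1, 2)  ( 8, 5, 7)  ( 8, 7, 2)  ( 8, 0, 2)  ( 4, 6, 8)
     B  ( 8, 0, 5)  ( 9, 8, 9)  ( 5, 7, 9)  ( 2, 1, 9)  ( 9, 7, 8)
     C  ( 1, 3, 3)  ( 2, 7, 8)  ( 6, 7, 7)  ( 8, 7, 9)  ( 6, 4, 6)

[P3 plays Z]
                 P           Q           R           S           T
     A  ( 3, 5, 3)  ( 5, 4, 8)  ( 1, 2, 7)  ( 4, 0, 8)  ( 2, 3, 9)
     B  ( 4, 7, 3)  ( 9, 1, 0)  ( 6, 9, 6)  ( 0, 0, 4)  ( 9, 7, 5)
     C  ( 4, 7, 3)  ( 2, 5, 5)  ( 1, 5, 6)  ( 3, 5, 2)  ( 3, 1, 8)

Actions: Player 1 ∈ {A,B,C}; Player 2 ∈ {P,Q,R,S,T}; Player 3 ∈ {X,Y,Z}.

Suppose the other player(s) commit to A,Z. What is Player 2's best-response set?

argmax u_2 = {P}

u_2(P vs A,Z) = 5
u_2(Q vs A,Z) = 4
u_2(R vs A,Z) = 2
u_2(S vs A,Z) = 0
u_2(T vs A,Z) = 3
max payoff 5 at {P}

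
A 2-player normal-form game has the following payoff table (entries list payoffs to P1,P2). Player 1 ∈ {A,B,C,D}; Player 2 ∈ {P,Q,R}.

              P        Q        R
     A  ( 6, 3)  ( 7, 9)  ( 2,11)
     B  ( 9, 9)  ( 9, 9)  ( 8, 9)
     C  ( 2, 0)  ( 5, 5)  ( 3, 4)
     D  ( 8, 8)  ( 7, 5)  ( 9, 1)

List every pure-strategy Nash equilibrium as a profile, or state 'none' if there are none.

(A,P): not NE [P1→B gives 9>6; P2→R gives 11>3]
(A,Q): not NE [P1→B gives 9>7; P2→R gives 11>9]
(A,R): not NE [P1→D gives 9>2]
(B,P): NE
(B,Q): NE
(B,R): not NE [P1→D gives 9>8]
(C,P): not NE [P1→B gives 9>2; P2→Q gives 5>0]
(C,Q): not NE [P1→B gives 9>5]
(C,R): not NE [P1→D gives 9>3; P2→Q gives 5>4]
(D,P): not NE [P1→B gives 9>8]
(D,Q): not NE [P1→B gives 9>7; P2→P gives 8>5]
(D,R): not NE [P2→P gives 8>1]

Nash profiles: (B,P), (B,Q)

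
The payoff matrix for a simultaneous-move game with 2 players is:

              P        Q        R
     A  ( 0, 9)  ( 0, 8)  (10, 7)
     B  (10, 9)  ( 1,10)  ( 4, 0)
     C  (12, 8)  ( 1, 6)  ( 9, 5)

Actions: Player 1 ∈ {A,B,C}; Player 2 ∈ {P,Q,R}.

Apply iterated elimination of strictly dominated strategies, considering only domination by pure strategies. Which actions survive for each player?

P2 drop R (P beats it: A:9>7 B:9>0 C:8>5)
P1 drop A (B beats it: P:10>0 Q:1>0)
P1→{B,C} P2→{P,Q}

Survivors P1:{B,C} P2:{P,Q}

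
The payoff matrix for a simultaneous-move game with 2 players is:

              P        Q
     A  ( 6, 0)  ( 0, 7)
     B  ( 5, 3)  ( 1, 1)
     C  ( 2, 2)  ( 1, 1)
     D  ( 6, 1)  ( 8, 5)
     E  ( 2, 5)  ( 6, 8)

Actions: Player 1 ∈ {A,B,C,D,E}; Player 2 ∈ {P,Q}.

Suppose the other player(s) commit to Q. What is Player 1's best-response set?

u_1(A vs Q) = 0
u_1(B vs Q) = 1
u_1(C vs Q) = 1
u_1(D vs Q) = 8
u_1(E vs Q) = 6
max payoff 8 at {D}

BR_1 = {D}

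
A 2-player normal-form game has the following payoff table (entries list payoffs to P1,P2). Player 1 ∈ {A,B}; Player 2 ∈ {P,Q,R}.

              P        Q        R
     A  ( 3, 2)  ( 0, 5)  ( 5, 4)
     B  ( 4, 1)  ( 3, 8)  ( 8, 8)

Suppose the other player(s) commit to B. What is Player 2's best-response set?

u_2(P vs B) = 1
u_2(Q vs B) = 8
u_2(R vs B) = 8
max payoff 8 at {Q,R}

BR_2 = {Q,R}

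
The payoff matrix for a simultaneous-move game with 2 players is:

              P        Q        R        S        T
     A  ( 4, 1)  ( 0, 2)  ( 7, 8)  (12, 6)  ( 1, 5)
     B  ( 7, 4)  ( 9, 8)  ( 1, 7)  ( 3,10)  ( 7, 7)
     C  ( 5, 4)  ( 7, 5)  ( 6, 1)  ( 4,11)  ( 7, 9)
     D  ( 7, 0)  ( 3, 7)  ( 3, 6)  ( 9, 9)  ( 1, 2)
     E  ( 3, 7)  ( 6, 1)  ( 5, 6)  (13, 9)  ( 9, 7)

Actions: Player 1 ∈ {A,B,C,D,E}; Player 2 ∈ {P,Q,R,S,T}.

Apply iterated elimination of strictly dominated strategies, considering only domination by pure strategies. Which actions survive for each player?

IESDS → P1:{A,E} P2:{R,S}

P2 drop P (S beats it: A:6>1 B:10>4 C:11>4 D:9>0 E:9>7)
P1 drop D (E beats it: Q:6>3 R:5>3 S:13>9 T:9>1)
P2 drop Q (S beats it: A:6>2 B:10>8 C:11>5 E:9>1)
P1 drop B (E beats it: R:5>1 S:13>3 T:9>7)
P2 drop T (S beats it: A:6>5 C:11>9 E:9>7)
P1 drop C (A beats it: R:7>6 S:12>4)
P1→{A,E} P2→{R,S}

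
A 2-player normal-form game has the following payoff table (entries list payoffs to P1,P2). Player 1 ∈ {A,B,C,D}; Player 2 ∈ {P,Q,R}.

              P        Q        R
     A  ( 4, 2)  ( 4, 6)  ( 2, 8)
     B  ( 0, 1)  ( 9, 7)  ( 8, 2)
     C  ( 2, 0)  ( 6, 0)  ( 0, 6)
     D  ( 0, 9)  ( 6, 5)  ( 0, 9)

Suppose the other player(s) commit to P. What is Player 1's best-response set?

u_1(A vs P) = 4
u_1(B vs P) = 0
u_1(C vs P) = 2
u_1(D vs P) = 0
max payoff 4 at {A}

P1 best: {A}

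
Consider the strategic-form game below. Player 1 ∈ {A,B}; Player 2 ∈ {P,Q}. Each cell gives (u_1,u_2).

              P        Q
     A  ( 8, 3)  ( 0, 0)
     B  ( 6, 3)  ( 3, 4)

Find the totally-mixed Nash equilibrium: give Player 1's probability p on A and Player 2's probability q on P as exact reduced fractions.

P1 indiff ⇒ q·8+(1-q)·0 = q·6+(1-q)·3 ⇒ q(2) = (1-q)(3) ⇒ q = 3/5
P2 indiff ⇒ p·3+(1-p)·3 = p·0+(1-p)·4 ⇒ p(3) = (1-p)(1) ⇒ p = 1/4

(p,q) = (1/4, 3/5)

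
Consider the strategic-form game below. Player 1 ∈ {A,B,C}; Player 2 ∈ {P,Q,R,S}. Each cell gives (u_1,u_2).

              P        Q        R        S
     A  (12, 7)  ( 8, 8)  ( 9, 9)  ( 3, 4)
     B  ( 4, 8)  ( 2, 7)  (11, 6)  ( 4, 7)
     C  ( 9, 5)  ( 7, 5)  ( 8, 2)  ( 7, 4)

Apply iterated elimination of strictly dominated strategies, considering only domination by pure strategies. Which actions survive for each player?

P2 drop S (P beats it: A:7>4 B:8>7 C:5>4)
P1 drop C (A beats it: P:12>9 Q:8>7 R:9>8)
P1→{A,B} P2→{P,Q,R}

Survivors P1:{A,B} P2:{P,Q,R}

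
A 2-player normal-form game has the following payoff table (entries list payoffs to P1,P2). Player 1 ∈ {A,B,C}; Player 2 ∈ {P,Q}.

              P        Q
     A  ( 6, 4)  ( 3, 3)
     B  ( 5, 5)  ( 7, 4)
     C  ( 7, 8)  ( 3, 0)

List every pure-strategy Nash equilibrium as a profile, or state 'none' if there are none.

Nash profiles: (C,P)

(A,P): not NE [P1→C gives 7>6]
(A,Q): not NE [P1→B gives 7>3; P2→P gives 4>3]
(B,P): not NE [P1→C gives 7>5]
(B,Q): not NE [P2→P gives 5>4]
(C,P): NE
(C,Q): not NE [P1→B gives 7>3; P2→P gives 8>0]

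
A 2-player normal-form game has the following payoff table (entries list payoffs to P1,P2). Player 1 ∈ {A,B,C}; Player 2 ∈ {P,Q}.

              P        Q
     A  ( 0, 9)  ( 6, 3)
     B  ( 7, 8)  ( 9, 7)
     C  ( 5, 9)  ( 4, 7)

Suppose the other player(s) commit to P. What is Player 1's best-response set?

argmax u_1 = {B}

u_1(A vs P) = 0
u_1(B vs P) = 7
u_1(C vs P) = 5
max payoff 7 at {B}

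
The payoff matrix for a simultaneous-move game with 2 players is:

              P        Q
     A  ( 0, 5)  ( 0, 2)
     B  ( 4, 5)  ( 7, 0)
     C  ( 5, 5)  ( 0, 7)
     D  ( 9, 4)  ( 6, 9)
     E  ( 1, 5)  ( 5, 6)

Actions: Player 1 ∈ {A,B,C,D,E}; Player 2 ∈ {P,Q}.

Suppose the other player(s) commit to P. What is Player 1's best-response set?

u_1(A vs P) = 0
u_1(B vs P) = 4
u_1(C vs P) = 5
u_1(D vs P) = 9
u_1(E vs P) = 1
max payoff 9 at {D}

BR_1 = {D}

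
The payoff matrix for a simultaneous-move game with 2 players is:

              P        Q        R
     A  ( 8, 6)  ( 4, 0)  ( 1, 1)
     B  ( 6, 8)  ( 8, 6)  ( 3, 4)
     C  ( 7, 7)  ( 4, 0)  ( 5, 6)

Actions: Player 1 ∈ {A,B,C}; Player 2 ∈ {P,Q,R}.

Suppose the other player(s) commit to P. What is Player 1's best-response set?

u_1(A vs P) = 8
u_1(B vs P) = 6
u_1(C vs P) = 7
max payoff 8 at {A}

P1 best: {A}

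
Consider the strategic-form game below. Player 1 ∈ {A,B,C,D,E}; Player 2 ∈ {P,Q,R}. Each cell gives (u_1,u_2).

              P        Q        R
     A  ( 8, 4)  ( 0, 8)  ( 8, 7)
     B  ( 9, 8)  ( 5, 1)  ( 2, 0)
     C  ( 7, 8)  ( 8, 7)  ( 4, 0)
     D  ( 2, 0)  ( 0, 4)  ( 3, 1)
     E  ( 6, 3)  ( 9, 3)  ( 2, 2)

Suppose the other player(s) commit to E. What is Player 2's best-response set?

P2 best: {P,Q}

u_2(P vs E) = 3
u_2(Q vs E) = 3
u_2(R vs E) = 2
max payoff 3 at {P,Q}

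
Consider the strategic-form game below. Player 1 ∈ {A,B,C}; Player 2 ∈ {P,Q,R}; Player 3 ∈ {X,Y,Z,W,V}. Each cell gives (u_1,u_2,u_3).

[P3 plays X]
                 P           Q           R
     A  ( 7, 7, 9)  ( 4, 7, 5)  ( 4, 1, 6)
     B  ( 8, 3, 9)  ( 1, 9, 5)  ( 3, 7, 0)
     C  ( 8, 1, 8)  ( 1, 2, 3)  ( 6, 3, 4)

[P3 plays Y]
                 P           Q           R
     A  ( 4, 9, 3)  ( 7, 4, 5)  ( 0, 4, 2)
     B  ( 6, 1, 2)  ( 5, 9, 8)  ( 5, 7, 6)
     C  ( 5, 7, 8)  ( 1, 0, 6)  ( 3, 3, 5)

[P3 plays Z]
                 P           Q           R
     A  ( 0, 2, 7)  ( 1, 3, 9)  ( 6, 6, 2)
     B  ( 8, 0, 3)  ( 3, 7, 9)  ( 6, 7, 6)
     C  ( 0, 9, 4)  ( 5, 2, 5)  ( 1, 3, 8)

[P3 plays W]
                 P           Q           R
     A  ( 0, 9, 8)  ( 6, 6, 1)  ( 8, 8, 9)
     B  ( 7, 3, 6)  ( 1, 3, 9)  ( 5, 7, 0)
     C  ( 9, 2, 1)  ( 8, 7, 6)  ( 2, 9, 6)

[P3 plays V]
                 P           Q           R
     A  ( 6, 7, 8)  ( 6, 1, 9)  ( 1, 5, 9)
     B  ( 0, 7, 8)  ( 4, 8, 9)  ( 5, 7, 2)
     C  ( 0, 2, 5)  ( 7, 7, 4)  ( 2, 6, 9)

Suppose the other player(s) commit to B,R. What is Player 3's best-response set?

BR_3 = {Y,Z}

u_3(X vs B,R) = 0
u_3(Y vs B,R) = 6
u_3(Z vs B,R) = 6
u_3(W vs B,R) = 0
u_3(V vs B,R) = 2
max payoff 6 at {Y,Z}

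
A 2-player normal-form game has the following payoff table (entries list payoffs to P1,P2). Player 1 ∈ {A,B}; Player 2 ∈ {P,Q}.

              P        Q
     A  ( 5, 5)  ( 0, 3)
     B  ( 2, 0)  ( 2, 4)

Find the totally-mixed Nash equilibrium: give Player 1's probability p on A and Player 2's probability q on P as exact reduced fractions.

(p,q) = (2/3, 2/5)

P1 indiff ⇒ q·5+(1-q)·0 = q·2+(1-q)·2 ⇒ q(3) = (1-q)(2) ⇒ q = 2/5
P2 indiff ⇒ p·5+(1-p)·0 = p·3+(1-p)·4 ⇒ p(2) = (1-p)(4) ⇒ p = 2/3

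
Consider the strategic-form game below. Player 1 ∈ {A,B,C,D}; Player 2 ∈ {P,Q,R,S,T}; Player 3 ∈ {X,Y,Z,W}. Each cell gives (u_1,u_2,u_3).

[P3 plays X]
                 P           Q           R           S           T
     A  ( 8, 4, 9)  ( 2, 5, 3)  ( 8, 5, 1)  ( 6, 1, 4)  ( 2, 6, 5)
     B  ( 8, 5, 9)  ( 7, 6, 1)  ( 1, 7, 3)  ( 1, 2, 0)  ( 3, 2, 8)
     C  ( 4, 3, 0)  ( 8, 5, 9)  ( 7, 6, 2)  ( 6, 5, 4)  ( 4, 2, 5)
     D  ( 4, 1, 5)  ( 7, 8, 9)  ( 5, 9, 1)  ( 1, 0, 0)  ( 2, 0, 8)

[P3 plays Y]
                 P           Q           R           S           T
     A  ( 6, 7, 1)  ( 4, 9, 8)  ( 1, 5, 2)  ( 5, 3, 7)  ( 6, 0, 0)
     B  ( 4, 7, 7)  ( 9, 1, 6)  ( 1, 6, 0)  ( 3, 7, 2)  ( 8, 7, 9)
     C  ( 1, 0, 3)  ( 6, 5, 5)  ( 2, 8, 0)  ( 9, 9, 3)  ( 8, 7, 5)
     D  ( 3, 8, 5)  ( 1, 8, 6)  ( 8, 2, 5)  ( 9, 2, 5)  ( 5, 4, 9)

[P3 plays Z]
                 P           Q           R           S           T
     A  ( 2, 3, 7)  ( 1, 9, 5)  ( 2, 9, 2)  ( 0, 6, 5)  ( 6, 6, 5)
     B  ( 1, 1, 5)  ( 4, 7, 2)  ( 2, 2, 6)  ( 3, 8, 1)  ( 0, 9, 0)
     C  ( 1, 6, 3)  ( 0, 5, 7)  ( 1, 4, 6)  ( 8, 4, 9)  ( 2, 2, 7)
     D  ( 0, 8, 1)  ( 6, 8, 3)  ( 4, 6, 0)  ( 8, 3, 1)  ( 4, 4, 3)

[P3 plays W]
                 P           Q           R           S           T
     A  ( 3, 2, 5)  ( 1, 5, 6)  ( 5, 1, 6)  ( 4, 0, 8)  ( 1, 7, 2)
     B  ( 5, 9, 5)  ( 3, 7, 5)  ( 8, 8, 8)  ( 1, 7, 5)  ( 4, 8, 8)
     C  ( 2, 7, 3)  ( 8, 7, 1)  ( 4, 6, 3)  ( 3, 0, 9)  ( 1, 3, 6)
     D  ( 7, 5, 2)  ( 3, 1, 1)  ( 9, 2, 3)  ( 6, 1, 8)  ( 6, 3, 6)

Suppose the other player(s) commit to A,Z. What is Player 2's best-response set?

argmax u_2 = {Q,R}

u_2(P vs A,Z) = 3
u_2(Q vs A,Z) = 9
u_2(R vs A,Z) = 9
u_2(S vs A,Z) = 6
u_2(T vs A,Z) = 6
max payoff 9 at {Q,R}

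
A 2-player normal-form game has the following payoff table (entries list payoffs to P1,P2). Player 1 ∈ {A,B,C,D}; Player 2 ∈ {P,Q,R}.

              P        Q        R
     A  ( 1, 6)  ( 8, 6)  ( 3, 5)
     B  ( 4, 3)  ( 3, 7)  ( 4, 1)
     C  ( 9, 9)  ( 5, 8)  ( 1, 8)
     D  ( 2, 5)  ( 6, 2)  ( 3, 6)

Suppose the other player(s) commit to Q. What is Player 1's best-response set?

u_1(A vs Q) = 8
u_1(B vs Q) = 3
u_1(C vs Q) = 5
u_1(D vs Q) = 6
max payoff 8 at {A}

P1 best: {A}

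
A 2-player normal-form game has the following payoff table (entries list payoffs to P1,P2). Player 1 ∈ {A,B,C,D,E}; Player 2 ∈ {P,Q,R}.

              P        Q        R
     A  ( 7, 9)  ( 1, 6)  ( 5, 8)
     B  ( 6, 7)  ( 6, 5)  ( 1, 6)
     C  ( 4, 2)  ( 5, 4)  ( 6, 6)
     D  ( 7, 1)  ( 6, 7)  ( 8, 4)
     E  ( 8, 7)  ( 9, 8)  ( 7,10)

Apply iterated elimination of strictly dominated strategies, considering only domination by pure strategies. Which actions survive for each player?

P1 drop A (E beats it: P:8>7 Q:9>1 R:7>5)
P1 drop B (E beats it: P:8>6 Q:9>6 R:7>1)
P1 drop C (D beats it: P:7>4 Q:6>5 R:8>6)
P2 drop P (Q beats it: D:7>1 E:8>7)
P1→{D,E} P2→{Q,R}

IESDS → P1:{D,E} P2:{Q,R}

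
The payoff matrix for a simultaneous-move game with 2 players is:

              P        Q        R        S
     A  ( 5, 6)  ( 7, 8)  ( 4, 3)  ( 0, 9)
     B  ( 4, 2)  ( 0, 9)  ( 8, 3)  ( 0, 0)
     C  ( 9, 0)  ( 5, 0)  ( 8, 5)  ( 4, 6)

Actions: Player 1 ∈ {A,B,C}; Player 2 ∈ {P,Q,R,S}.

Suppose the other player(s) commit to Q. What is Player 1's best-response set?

P1 best: {A}

u_1(A vs Q) = 7
u_1(B vs Q) = 0
u_1(C vs Q) = 5
max payoff 7 at {A}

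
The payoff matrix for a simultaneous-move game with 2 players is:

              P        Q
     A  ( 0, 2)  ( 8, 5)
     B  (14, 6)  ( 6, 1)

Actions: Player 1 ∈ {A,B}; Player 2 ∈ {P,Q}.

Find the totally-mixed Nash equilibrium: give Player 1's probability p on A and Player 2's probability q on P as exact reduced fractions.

P1 indiff ⇒ q·0+(1-q)·8 = q·14+(1-q)·6 ⇒ q(-14) = (1-q)(-2) ⇒ q = 1/8
P2 indiff ⇒ p·2+(1-p)·6 = p·5+(1-p)·1 ⇒ p(-3) = (1-p)(-5) ⇒ p = 5/8

p=5/8, q=1/8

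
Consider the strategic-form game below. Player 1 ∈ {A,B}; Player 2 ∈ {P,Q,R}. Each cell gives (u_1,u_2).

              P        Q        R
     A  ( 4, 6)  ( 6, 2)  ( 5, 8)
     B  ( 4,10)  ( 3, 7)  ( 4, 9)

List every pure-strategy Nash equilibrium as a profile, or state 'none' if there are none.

(A,P): not NE [P2→R gives 8>6]
(A,Q): not NE [P2→R gives 8>2]
(A,R): NE
(B,P): NE
(B,Q): not NE [P1→A gives 6>3; P2→P gives 10>7]
(B,R): not NE [P1→A gives 5>4; P2→P gives 10>9]

PSNE = {(A,R), (B,P)}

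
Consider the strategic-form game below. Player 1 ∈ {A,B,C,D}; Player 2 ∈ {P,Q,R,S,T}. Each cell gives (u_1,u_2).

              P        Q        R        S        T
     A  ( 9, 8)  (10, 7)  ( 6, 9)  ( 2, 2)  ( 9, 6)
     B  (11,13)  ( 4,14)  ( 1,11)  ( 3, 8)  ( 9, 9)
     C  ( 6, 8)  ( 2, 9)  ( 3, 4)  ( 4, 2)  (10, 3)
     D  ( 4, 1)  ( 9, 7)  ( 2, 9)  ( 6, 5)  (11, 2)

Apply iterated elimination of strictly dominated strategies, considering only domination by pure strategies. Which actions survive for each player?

P2 drop S (Q beats it: A:7>2 B:14>8 C:9>2 D:7>5)
P2 drop T (Q beats it: A:7>6 B:14>9 C:9>3 D:7>2)
P1 drop C (A beats it: P:9>6 Q:10>2 R:6>3)
P1 drop D (A beats it: P:9>4 Q:10>9 R:6>2)
P1→{A,B} P2→{P,Q,R}

IESDS → P1:{A,B} P2:{P,Q,R}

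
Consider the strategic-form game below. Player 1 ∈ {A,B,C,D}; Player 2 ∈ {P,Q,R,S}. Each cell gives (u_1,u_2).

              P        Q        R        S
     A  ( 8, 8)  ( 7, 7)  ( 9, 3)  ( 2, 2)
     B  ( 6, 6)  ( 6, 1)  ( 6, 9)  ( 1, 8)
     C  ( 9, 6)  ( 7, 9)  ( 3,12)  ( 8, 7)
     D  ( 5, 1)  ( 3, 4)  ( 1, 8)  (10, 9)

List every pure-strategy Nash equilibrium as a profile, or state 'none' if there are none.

Nash profiles: (D,S)

(A,P): not NE [P1→C gives 9>8]
(A,Q): not NE [P2→P gives 8>7]
(A,R): not NE [P2→P gives 8>3]
(A,S): not NE [P1→D gives 10>2; P2→P gives 8>2]
(B,P): not NE [P1→C gives 9>6; P2→R gives 9>6]
(B,Q): not NE [P1→C gives 7>6; P2→R gives 9>1]
(B,R): not NE [P1→A gives 9>6]
(B,S): not NE [P1→D gives 10>1; P2→R gives 9>8]
(C,P): not NE [P2→R gives 12>6]
(C,Q): not NE [P2→R gives 12>9]
(C,R): not NE [P1→A gives 9>3]
(C,S): not NE [P1→D gives 10>8; P2→R gives 12>7]
(D,P): not NE [P1→C gives 9>5; P2→S gives 9>1]
(D,Q): not NE [P1→C gives 7>3; P2→S gives 9>4]
(D,R): not NE [P1→A gives 9>1; P2→S gives 9>8]
(D,S): NE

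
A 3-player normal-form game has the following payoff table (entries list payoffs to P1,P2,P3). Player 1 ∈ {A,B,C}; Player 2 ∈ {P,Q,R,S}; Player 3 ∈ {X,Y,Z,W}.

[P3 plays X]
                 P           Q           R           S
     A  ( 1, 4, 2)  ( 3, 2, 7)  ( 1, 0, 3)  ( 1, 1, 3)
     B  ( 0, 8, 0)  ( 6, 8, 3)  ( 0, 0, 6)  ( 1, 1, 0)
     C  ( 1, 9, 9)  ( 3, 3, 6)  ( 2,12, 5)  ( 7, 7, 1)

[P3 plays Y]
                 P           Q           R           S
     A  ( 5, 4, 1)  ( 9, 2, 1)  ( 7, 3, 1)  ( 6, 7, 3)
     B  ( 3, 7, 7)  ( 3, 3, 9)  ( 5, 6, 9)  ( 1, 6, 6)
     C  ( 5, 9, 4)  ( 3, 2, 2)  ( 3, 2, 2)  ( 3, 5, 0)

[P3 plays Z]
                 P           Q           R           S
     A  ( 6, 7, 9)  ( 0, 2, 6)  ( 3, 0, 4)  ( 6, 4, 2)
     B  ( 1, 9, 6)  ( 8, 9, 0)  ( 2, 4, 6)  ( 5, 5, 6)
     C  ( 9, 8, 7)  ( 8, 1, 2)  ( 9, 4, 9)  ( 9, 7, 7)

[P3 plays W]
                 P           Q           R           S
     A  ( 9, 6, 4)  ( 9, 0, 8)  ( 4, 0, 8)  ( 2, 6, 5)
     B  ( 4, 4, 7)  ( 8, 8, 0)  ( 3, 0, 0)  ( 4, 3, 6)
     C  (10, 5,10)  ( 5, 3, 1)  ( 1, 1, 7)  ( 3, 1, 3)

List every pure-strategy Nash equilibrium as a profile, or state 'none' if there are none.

Nash profiles: (C,P,W)

(A,P,X): not NE [P3→Z gives 9>2]
(A,P,Y): not NE [P2→S gives 7>4; P3→Z gives 9>1]
(A,P,Z): not NE [P1→C gives 9>6]
(A,P,W): not NE [P1→C gives 10>9; P3→Z gives 9>4]
(A,Q,X): not NE [P1→B gives 6>3; P2→P gives 4>2; P3→W gives 8>7]
(A,Q,Y): not NE [P2→S gives 7>2; P3→W gives 8>1]
(A,Q,Z): not NE [P1→C gives 8>0; P2→P gives 7>2; P3→W gives 8>6]
(A,Q,W): not NE [P2→S gives 6>0]
(A,R,X): not NE [P1→C gives 2>1; P2→P gives 4>0; P3→W gives 8>3]
(A,R,Y): not NE [P2→S gives 7>3; P3→W gives 8>1]
(A,R,Z): not NE [P1→C gives 9>3; P2→P gives 7>0; P3→W gives 8>4]
(A,R,W): not NE [P2→S gives 6>0]
(A,S,X): not NE [P1→C gives 7>1; P2→P gives 4>1; P3→W gives 5>3]
(A,S,Y): not NE [P3→W gives 5>3]
(A,S,Z): not NE [P1→C gives 9>6; P2→P gives 7>4; P3→W gives 5>2]
(A,S,W): not NE [P1→B gives 4>2]
(B,P,X): not NE [P1→C gives 1>0; P3→W gives 7>0]
(B,P,Y): not NE [P1→C gives 5>3]
(B,P,Z): not NE [P1→C gives 9>1; P3→W gives 7>6]
(B,P,W): not NE [P1→C gives 10>4; P2→Q gives 8>4]
(B,Q,X): not NE [P3→Y gives 9>3]
(B,Q,Y): not NE [P1→A gives 9>3; P2→P gives 7>3]
(B,Q,Z): not NE [P3→Y gives 9>0]
(B,Q,W): not NE [P1→A gives 9>8; P3→Y gives 9>0]
(B,R,X): not NE [P1→C gives 2>0; P2→Q gives 8>0; P3→Y gives 9>6]
(B,R,Y): not NE [P1→A gives 7>5; P2→P gives 7>6]
(B,R,Z): not NE [P1→C gives 9>2; P2→Q gives 9>4; P3→Y gives 9>6]
(B,R,W): not NE [P1→A gives 4>3; P2→Q gives 8>0; P3→Y gives 9>0]
(B,S,X): not NE [P1→C gives 7>1; P2→Q gives 8>1; P3→W gives 6>0]
(B,S,Y): not NE [P1→A gives 6>1; P2→P gives 7>6]
(B,S,Z): not NE [P1→C gives 9>5; P2→Q gives 9>5]
(B,S,W): not NE [P2→Q gives 8>3]
(C,P,X): not NE [P2→R gives 12>9; P3→W gives 10>9]
(C,P,Y): not NE [P3→W gives 10>4]
(C,P,Z): not NE [P3→W gives 10>7]
(C,P,W): NE
(C,Q,X): not NE [P1→B gives 6>3; P2→R gives 12>3]
(C,Q,Y): not NE [P1→A gives 9>3; P2→P gives 9>2; P3→X gives 6>2]
(C,Q,Z): not NE [P2→P gives 8>1; P3→X gives 6>2]
(C,Q,W): not NE [P1→A gives 9>5; P2→P gives 5>3; P3→X gives 6>1]
(C,R,X): not NE [P3→Z gives 9>5]
(C,R,Y): not NE [P1→A gives 7>3; P2→P gives 9>2; P3→Z gives 9>2]
(C,R,Z): not NE [P2→P gives 8>4]
(C,R,W): not NE [P1→A gives 4>1; P2→P gives 5>1; P3→Z gives 9>7]
(C,S,X): not NE [P2→R gives 12>7; P3→Z gives 7>1]
(C,S,Y): not NE [P1→A gives 6>3; P2→P gives 9>5; P3→Z gives 7>0]
(C,S,Z): not NE [P2→P gives 8>7]
(C,S,W): not NE [P1→B gives 4>3; P2→P gives 5>1; P3→Z gives 7>3]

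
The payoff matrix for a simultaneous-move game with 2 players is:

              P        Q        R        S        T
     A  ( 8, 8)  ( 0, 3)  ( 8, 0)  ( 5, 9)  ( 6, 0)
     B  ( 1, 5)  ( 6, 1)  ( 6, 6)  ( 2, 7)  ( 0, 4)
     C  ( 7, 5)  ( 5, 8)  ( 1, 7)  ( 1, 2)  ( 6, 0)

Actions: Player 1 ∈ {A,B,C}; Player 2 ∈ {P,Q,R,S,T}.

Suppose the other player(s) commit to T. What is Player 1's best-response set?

u_1(A vs T) = 6
u_1(B vs T) = 0
u_1(C vs T) = 6
max payoff 6 at {A,C}

BR_1 = {A,C}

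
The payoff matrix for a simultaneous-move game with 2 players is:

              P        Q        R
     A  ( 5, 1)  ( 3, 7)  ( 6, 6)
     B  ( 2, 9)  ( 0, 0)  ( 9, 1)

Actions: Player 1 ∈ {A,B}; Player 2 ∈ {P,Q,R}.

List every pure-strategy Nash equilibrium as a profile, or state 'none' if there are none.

(A,P): not NE [P2→Q gives 7>1]
(A,Q): NE
(A,R): not NE [P1→B gives 9>6; P2→Q gives 7>6]
(B,P): not NE [P1→A gives 5>2]
(B,Q): not NE [P1→A gives 3>0; P2→P gives 9>0]
(B,R): not NE [P2→P gives 9>1]

NE set: (A,Q)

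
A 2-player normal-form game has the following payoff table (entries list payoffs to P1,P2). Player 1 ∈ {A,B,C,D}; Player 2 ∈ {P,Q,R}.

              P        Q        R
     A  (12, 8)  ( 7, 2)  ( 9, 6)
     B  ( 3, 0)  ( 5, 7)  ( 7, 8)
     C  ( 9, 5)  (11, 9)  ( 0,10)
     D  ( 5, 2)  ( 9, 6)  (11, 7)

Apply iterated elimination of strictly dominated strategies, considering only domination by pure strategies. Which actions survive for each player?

P1 drop B (A beats it: P:12>3 Q:7>5 R:9>7)
P2 drop Q (R beats it: A:6>2 C:10>9 D:7>6)
P1 drop C (A beats it: P:12>9 R:9>0)
P1→{A,D} P2→{P,R}

IESDS → P1:{A,D} P2:{P,R}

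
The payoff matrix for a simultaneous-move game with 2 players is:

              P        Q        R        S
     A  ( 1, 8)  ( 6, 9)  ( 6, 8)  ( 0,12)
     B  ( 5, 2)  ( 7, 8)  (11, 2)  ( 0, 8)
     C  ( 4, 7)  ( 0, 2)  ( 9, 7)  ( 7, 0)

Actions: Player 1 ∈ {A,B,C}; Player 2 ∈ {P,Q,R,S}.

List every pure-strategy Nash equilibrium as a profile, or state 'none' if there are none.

(A,P): not NE [P1→B gives 5>1; P2→S gives 12>8]
(A,Q): not NE [P1→B gives 7>6; P2→S gives 12>9]
(A,R): not NE [P1→B gives 11>6; P2→S gives 12>8]
(A,S): not NE [P1→C gives 7>0]
(B,P): not NE [P2→S gives 8>2]
(B,Q): NE
(B,R): not NE [P2→S gives 8>2]
(B,S): not NE [P1→C gives 7>0]
(C,P): not NE [P1→B gives 5>4]
(C,Q): not NE [P1→B gives 7>0; P2→R gives 7>2]
(C,R): not NE [P1→B gives 11>9]
(C,S): not NE [P2→R gives 7>0]

PSNE = {(B,Q)}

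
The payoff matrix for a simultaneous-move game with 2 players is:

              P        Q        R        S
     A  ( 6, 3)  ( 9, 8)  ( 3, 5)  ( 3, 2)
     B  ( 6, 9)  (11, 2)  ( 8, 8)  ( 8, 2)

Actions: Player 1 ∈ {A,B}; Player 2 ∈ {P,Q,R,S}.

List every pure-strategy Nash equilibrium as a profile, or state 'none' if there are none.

(A,P): not NE [P2→Q gives 8>3]
(A,Q): not NE [P1→B gives 11>9]
(A,R): not NE [P1→B gives 8>3; P2→Q gives 8>5]
(A,S): not NE [P1→B gives 8>3; P2→Q gives 8>2]
(B,P): NE
(B,Q): not NE [P2→P gives 9>2]
(B,R): not NE [P2→P gives 9>8]
(B,S): not NE [P2→P gives 9>2]

Nash profiles: (B,P)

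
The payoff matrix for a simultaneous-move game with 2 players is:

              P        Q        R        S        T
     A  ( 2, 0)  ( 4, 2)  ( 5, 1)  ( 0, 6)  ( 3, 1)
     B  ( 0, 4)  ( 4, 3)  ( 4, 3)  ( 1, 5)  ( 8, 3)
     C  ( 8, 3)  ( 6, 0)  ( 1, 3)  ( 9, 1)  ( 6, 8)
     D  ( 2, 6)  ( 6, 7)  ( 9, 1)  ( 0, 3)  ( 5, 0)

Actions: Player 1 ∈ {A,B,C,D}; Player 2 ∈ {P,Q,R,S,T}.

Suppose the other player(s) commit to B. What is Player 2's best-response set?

P2 best: {S}

u_2(P vs B) = 4
u_2(Q vs B) = 3
u_2(R vs B) = 3
u_2(S vs B) = 5
u_2(T vs B) = 3
max payoff 5 at {S}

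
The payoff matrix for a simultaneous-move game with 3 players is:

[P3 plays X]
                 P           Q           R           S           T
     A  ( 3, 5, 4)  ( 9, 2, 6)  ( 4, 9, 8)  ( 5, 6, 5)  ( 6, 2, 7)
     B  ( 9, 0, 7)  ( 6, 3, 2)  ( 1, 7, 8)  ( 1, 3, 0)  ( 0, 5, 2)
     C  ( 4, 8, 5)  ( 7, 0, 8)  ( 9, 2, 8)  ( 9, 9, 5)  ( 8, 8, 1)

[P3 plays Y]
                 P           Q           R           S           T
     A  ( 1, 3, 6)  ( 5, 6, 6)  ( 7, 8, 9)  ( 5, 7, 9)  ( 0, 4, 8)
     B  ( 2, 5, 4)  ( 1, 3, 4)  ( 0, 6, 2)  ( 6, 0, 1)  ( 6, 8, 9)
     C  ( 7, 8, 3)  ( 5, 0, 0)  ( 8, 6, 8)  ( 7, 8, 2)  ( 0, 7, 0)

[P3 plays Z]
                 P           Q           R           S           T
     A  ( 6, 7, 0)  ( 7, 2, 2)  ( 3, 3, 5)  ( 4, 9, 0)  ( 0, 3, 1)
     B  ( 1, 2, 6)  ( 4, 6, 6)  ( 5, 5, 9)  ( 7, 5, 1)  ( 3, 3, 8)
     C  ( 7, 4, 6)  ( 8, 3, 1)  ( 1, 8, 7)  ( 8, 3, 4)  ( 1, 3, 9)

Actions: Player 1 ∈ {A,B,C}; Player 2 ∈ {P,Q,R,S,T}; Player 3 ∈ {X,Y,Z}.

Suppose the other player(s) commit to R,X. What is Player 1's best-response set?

u_1(A vs R,X) = 4
u_1(B vs R,X) = 1
u_1(C vs R,X) = 9
max payoff 9 at {C}

argmax u_1 = {C}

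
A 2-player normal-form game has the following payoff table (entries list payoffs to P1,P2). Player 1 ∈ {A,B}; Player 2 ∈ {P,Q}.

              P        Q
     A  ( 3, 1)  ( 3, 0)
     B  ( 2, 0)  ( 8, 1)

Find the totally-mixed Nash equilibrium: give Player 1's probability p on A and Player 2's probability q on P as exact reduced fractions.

p=1/2, q=5/6

P1 indiff ⇒ q·3+(1-q)·3 = q·2+(1-q)·8 ⇒ q(1) = (1-q)(5) ⇒ q = 5/6
P2 indiff ⇒ p·1+(1-p)·0 = p·0+(1-p)·1 ⇒ p(1) = (1-p)(1) ⇒ p = 1/2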